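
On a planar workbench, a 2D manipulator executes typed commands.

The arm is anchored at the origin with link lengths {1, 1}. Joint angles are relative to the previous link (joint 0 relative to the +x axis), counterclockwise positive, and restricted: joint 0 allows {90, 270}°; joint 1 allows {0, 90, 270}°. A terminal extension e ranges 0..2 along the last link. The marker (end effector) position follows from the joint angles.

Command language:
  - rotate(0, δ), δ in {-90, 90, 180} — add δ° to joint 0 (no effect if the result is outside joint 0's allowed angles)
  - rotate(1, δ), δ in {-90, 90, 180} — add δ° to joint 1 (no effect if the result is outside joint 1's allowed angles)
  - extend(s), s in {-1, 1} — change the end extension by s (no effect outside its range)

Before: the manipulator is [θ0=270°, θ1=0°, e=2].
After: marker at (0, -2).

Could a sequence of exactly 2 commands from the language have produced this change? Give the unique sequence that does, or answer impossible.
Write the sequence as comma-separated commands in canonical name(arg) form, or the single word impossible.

begin: [θ0=270°, θ1=0°, e=2]
[1] after extend(-1): [θ0=270°, θ1=0°, e=1]
[2] after extend(-1): [θ0=270°, θ1=0°, e=0]
no other 2-command option fits: unique.

extend(-1), extend(-1)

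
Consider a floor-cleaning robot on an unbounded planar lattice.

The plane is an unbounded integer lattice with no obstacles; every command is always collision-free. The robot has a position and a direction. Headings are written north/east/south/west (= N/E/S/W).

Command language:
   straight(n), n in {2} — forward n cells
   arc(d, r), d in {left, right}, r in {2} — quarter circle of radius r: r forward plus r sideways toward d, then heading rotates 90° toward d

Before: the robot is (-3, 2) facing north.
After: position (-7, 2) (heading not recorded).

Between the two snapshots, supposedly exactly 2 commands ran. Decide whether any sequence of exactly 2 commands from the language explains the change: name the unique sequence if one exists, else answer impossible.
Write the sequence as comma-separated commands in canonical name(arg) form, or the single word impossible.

from: (-3, 2) facing north
step 1 (arc(left, 2)): (-5, 4) facing west
step 2 (arc(left, 2)): (-7, 2) facing south
no rival 2-sequence matches.

arc(left, 2), arc(left, 2)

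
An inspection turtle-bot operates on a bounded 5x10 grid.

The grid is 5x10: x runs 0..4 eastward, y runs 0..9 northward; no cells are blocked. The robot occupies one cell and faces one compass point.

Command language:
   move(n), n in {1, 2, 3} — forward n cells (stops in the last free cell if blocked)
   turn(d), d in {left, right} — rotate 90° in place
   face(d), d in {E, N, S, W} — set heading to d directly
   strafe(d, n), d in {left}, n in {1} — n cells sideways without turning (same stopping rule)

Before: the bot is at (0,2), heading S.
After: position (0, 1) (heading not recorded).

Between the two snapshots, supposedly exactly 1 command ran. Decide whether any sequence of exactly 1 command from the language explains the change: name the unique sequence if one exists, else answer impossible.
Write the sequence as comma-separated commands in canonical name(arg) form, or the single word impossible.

move(1)

start: at (0,2), heading S
step 1 (move(1)): at (0,1), heading S
uniquely the one of 10 1-step routes that fits.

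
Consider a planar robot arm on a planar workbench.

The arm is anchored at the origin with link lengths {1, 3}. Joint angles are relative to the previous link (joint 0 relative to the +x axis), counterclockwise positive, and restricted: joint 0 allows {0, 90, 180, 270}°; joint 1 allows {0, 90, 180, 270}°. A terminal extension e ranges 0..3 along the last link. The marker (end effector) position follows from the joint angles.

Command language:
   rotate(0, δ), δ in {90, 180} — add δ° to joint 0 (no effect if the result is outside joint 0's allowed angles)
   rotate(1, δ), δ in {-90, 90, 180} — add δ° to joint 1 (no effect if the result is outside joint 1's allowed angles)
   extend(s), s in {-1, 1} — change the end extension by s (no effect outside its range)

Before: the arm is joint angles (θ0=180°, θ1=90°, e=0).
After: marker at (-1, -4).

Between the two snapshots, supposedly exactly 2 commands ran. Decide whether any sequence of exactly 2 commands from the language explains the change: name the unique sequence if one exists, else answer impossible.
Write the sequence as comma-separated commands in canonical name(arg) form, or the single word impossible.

extend(-1), extend(1)

key: order matters: swapping extend(-1) and extend(1) lands elsewhere
start: joint angles (θ0=180°, θ1=90°, e=0)
step 1 (extend(-1)): joint angles (θ0=180°, θ1=90°, e=0)
step 2 (extend(1)): joint angles (θ0=180°, θ1=90°, e=1)
no rival 2-sequence matches.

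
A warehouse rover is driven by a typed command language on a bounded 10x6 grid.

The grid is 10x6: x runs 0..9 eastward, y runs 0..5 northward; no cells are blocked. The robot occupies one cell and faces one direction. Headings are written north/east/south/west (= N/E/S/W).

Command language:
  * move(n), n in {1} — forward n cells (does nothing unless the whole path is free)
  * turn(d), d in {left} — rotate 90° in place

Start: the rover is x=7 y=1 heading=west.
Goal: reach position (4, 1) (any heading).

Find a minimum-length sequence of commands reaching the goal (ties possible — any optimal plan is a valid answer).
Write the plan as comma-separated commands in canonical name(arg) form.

from: x=7 y=1 heading=west
step 1 (move(1)): x=6 y=1 heading=west
step 2 (move(1)): x=5 y=1 heading=west
step 3 (move(1)): x=4 y=1 heading=west
nothing shorter than 3 reaches the goal.

move(1), move(1), move(1)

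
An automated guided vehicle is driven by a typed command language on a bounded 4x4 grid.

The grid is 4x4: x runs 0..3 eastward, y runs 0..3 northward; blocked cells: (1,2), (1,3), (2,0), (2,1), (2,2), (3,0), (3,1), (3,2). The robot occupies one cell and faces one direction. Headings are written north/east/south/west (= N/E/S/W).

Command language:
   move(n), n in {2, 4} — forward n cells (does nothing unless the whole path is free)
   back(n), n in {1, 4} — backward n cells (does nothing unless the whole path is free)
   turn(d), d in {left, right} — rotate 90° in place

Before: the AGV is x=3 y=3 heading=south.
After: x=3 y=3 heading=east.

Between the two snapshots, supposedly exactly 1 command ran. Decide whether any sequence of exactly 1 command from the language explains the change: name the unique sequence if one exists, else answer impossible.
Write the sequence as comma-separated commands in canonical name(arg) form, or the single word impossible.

key: parked at (3,3) the whole time — nothing moves the robot
from: x=3 y=3 heading=south
[1] after turn(left): x=3 y=3 heading=east
all 6 alternatives checked — unique.

turn(left)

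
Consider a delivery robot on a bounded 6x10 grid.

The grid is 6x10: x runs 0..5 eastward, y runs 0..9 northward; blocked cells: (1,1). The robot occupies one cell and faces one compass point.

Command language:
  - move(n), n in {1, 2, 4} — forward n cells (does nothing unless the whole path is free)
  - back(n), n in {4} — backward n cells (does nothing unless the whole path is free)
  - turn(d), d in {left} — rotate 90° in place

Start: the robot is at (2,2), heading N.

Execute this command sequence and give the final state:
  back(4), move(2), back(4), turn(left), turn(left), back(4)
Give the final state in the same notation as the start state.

initial: at (2,2), heading N
1. back(4) → at (2,2), heading N
2. move(2) → at (2,4), heading N
3. back(4) → at (2,0), heading N
4. turn(left) → at (2,0), heading W
5. turn(left) → at (2,0), heading S
6. back(4) → at (2,4), heading S

at (2,4), heading S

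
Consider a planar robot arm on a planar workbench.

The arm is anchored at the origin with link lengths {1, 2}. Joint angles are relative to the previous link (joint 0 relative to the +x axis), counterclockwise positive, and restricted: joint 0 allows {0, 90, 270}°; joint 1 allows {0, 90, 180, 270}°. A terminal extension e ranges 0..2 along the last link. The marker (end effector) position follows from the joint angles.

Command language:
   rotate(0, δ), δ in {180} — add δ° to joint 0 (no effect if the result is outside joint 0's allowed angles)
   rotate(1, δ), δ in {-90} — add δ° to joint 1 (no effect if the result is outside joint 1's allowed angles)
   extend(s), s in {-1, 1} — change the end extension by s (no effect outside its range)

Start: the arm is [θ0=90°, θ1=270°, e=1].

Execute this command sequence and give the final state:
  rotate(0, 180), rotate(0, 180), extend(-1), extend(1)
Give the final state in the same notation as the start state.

[θ0=90°, θ1=270°, e=1]

begin: [θ0=90°, θ1=270°, e=1]
step 1 (rotate(0, 180)): [θ0=270°, θ1=270°, e=1]
step 2 (rotate(0, 180)): [θ0=90°, θ1=270°, e=1]
step 3 (extend(-1)): [θ0=90°, θ1=270°, e=0]
step 4 (extend(1)): [θ0=90°, θ1=270°, e=1]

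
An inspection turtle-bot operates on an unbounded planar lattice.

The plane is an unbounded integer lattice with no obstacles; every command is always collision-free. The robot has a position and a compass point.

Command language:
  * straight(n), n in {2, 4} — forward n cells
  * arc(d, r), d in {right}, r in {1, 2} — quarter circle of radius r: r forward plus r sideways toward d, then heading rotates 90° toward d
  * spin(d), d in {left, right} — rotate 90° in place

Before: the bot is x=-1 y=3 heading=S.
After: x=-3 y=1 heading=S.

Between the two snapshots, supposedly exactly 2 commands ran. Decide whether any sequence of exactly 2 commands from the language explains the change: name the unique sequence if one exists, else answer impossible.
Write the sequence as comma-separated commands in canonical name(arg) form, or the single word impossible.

key: running spin(left) before arc(right, 2) would end elsewhere — order is forced
t0: x=-1 y=3 heading=S
1. arc(right, 2) → x=-3 y=1 heading=W
2. spin(left) → x=-3 y=1 heading=S
no other 2-command option fits: unique.

arc(right, 2), spin(left)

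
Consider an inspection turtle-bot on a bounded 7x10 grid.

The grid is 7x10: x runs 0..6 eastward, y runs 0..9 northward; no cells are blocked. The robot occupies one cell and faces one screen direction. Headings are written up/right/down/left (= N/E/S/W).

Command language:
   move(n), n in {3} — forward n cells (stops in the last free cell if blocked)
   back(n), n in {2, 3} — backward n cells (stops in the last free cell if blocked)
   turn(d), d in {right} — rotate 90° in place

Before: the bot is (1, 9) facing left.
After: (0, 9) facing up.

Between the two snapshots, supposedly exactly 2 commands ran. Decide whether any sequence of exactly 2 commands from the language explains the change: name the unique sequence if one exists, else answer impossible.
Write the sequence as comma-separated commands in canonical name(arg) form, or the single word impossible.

move(3), turn(right)

key: order matters: swapping move(3) and turn(right) lands elsewhere
start: (1, 9) facing left
1. move(3) → (0, 9) facing left
2. turn(right) → (0, 9) facing up
all 16 alternatives checked — unique.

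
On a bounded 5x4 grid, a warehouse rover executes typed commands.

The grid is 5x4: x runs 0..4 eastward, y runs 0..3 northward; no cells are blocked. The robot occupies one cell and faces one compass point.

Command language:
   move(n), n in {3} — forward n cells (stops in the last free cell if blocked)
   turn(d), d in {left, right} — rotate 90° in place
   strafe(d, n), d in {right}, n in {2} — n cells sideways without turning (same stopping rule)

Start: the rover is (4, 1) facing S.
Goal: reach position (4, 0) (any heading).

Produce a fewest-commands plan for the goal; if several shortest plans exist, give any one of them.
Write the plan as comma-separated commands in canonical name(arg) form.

begin: (4, 1) facing S
step 1 (move(3)): (4, 0) facing S
minimal: 1 command(s), checked below 1.

move(3)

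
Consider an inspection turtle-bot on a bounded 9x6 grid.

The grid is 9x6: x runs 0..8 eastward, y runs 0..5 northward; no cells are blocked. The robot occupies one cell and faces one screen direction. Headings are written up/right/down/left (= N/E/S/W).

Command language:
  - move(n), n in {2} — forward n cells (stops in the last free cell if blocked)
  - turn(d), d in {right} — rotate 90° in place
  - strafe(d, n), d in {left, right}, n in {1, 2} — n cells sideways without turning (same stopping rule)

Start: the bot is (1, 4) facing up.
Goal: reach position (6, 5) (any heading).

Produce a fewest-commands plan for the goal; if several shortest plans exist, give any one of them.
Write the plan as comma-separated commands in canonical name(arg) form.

begin: (1, 4) facing up
[1] after strafe(right, 2): (3, 4) facing up
[2] after strafe(right, 2): (5, 4) facing up
[3] after strafe(right, 1): (6, 4) facing up
[4] after move(2): (6, 5) facing up
shorter routes all fall short; 4 is best.

strafe(right, 2), strafe(right, 2), strafe(right, 1), move(2)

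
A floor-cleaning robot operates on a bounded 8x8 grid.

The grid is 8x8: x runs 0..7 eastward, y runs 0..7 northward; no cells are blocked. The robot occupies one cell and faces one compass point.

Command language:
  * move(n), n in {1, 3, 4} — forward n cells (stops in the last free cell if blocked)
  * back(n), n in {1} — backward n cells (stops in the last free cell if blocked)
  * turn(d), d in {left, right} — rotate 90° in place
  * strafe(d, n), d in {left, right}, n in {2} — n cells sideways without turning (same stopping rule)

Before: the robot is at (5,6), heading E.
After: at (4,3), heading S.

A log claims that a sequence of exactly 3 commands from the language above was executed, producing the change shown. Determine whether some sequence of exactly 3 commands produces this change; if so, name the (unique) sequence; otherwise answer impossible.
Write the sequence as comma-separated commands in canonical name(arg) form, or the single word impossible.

key: cell and facing (now S) both changed — the 3 commands mix motion and turning
start: at (5,6), heading E
1. back(1) → at (4,6), heading E
2. turn(right) → at (4,6), heading S
3. move(3) → at (4,3), heading S
all 512 alternatives checked — unique.

back(1), turn(right), move(3)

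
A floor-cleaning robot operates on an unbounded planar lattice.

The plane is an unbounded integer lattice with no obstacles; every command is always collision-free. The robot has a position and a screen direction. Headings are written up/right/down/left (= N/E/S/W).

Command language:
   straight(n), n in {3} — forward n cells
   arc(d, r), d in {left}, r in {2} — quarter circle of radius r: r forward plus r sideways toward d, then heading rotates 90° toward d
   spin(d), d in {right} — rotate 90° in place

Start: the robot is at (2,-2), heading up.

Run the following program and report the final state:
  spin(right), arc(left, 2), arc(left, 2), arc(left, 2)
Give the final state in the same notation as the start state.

at (0,0), heading down

from: at (2,-2), heading up
step 1 (spin(right)): at (2,-2), heading right
step 2 (arc(left, 2)): at (4,0), heading up
step 3 (arc(left, 2)): at (2,2), heading left
step 4 (arc(left, 2)): at (0,0), heading down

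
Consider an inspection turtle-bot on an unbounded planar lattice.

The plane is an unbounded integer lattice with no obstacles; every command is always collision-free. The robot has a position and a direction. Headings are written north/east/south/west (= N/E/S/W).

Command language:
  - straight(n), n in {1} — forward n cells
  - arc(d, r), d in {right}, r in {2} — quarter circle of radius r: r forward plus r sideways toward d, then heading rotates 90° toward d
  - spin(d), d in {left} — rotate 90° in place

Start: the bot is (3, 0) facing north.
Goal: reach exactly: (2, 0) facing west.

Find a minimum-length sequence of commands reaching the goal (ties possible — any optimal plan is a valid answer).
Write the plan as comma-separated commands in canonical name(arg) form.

spin(left), straight(1)

from: (3, 0) facing north
[1] after spin(left): (3, 0) facing west
[2] after straight(1): (2, 0) facing west
shorter routes all fall short; 2 is best.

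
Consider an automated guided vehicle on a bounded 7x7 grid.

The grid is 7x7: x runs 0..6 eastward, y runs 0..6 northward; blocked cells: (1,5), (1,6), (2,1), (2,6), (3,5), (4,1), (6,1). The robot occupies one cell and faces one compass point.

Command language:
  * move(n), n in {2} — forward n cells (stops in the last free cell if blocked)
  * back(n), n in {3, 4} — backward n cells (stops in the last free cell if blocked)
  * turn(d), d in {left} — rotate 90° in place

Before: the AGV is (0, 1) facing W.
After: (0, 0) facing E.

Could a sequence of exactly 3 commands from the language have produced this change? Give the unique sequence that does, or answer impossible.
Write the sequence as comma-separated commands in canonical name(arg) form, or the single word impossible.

turn(left), move(2), turn(left)

key: position moved to (0,0) AND the heading swung to E — translation plus rotation needed
begin: (0, 1) facing W
1. turn(left) → (0, 1) facing S
2. move(2) → (0, 0) facing S
3. turn(left) → (0, 0) facing E
no other 3-command option fits: unique.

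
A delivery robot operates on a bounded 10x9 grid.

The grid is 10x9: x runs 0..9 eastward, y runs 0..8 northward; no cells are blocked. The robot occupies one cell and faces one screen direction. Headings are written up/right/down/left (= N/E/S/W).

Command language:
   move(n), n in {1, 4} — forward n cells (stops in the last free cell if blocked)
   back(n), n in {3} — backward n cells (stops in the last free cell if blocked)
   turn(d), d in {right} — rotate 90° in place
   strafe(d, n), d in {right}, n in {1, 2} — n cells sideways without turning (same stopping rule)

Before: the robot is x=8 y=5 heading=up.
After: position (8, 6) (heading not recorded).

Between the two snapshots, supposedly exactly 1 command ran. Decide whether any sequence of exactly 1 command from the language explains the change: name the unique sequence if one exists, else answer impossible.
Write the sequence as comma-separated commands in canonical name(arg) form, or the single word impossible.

move(1)

start: x=8 y=5 heading=up
t=1 move(1) ⇒ x=8 y=6 heading=up
no rival 1-sequence matches.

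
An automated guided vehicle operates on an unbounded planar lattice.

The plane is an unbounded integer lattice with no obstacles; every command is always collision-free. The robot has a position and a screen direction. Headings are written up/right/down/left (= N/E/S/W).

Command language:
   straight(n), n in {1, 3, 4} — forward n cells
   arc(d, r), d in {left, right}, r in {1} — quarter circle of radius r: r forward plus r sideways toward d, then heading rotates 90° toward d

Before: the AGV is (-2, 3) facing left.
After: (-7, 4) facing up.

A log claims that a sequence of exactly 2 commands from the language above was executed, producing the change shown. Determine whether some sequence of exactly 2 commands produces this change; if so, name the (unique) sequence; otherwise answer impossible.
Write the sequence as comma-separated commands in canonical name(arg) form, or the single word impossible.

straight(4), arc(right, 1)

key: position moved to (-7,4) AND the heading swung to N — translation plus rotation needed
begin: (-2, 3) facing left
[1] after straight(4): (-6, 3) facing left
[2] after arc(right, 1): (-7, 4) facing up
uniquely the one of 25 2-step routes that fits.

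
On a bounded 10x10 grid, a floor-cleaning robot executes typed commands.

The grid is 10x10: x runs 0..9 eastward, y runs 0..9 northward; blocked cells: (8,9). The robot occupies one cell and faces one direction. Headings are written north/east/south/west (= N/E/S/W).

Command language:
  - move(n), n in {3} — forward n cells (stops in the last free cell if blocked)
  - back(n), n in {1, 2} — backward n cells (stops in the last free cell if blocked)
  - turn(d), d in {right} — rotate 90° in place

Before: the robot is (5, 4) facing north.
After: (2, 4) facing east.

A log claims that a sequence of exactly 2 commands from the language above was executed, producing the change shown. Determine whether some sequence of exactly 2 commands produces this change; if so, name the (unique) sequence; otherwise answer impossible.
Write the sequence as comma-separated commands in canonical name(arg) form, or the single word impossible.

impossible

no 2-step route produces this change.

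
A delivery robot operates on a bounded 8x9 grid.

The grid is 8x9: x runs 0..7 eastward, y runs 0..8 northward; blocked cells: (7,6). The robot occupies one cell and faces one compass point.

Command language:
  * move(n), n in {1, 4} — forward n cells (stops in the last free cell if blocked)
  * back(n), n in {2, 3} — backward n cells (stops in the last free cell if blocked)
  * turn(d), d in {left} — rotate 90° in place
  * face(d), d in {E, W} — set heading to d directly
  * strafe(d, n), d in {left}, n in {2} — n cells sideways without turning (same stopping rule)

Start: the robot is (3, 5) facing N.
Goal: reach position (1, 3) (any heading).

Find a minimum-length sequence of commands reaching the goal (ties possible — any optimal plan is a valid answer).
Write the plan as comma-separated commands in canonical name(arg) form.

initial: (3, 5) facing N
[1] after back(2): (3, 3) facing N
[2] after strafe(left, 2): (1, 3) facing N
minimal: 2 command(s), checked below 2.

back(2), strafe(left, 2)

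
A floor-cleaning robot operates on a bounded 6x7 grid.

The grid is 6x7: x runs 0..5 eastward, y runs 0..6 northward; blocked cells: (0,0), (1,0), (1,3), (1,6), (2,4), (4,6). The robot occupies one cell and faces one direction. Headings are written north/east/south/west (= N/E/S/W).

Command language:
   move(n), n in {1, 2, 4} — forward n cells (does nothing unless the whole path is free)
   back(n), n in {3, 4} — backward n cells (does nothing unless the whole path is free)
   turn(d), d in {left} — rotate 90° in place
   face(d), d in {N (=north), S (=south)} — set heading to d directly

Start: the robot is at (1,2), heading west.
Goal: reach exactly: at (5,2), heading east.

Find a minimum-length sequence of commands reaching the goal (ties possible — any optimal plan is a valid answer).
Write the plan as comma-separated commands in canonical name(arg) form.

face(S), turn(left), move(4)

initial: at (1,2), heading west
t=1 face(S) ⇒ at (1,2), heading south
t=2 turn(left) ⇒ at (1,2), heading east
t=3 move(4) ⇒ at (5,2), heading east
shorter routes all fall short; 3 is best.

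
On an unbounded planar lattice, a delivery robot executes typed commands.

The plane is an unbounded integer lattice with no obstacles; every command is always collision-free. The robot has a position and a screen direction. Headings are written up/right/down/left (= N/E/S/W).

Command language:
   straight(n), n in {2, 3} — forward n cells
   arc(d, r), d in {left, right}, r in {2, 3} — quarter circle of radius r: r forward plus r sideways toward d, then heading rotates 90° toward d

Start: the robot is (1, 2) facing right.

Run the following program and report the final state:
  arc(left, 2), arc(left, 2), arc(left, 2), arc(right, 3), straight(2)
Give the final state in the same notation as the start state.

begin: (1, 2) facing right
t=1 arc(left, 2) ⇒ (3, 4) facing up
t=2 arc(left, 2) ⇒ (1, 6) facing left
t=3 arc(left, 2) ⇒ (-1, 4) facing down
t=4 arc(right, 3) ⇒ (-4, 1) facing left
t=5 straight(2) ⇒ (-6, 1) facing left

(-6, 1) facing left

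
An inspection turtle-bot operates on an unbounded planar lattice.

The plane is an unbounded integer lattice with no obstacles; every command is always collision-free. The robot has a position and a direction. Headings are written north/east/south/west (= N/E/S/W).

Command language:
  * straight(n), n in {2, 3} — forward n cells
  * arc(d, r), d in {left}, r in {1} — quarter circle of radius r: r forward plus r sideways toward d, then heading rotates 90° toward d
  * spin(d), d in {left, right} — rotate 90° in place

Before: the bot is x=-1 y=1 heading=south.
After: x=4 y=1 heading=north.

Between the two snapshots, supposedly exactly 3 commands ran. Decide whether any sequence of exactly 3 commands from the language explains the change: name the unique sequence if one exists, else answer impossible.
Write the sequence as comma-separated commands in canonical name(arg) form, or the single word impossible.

arc(left, 1), straight(3), arc(left, 1)

key: cell and facing (now N) both changed — the 3 commands mix motion and turning
from: x=-1 y=1 heading=south
[1] after arc(left, 1): x=0 y=0 heading=east
[2] after straight(3): x=3 y=0 heading=east
[3] after arc(left, 1): x=4 y=1 heading=north
uniquely the one of 125 3-step routes that fits.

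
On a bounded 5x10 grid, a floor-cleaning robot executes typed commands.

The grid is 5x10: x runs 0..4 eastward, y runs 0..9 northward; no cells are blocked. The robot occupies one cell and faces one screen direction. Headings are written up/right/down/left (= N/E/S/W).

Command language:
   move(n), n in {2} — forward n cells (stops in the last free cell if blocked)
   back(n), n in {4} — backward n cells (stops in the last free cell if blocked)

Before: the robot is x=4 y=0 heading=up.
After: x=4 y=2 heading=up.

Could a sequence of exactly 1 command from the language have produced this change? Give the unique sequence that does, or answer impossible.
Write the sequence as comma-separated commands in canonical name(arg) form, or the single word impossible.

move(2)

key: still facing N — the one step turns nothing
from: x=4 y=0 heading=up
t=1 move(2) ⇒ x=4 y=2 heading=up
no other 1-command option fits: unique.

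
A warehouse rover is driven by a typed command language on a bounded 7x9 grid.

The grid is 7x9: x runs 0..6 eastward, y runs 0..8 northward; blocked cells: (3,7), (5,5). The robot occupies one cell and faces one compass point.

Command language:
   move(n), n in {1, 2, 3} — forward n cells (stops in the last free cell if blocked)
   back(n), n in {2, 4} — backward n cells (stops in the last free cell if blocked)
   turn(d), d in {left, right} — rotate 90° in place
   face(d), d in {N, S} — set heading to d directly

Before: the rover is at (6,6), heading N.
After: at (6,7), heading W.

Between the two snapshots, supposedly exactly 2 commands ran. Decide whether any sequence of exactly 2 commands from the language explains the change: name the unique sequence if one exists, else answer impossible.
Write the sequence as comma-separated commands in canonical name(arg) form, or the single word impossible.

key: cell and facing (now W) both changed — the 2 commands mix motion and turning
initial: at (6,6), heading N
t=1 move(1) ⇒ at (6,7), heading N
t=2 turn(left) ⇒ at (6,7), heading W
uniquely the one of 81 2-step routes that fits.

move(1), turn(left)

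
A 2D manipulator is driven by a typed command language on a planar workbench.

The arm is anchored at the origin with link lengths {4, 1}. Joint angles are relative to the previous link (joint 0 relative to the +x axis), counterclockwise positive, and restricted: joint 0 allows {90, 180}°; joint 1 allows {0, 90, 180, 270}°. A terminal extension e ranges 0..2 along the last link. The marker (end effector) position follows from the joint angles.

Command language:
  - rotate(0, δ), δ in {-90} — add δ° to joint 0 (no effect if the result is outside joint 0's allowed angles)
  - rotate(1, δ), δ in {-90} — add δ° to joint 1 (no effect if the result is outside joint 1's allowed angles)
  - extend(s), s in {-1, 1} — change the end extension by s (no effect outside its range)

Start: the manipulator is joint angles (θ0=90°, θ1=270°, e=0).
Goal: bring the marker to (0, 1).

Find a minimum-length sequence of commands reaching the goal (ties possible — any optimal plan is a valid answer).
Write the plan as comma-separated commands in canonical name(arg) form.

from: joint angles (θ0=90°, θ1=270°, e=0)
1. rotate(1, -90) → joint angles (θ0=90°, θ1=180°, e=0)
2. extend(1) → joint angles (θ0=90°, θ1=180°, e=1)
3. extend(1) → joint angles (θ0=90°, θ1=180°, e=2)
shorter routes all fall short; 3 is best.

rotate(1, -90), extend(1), extend(1)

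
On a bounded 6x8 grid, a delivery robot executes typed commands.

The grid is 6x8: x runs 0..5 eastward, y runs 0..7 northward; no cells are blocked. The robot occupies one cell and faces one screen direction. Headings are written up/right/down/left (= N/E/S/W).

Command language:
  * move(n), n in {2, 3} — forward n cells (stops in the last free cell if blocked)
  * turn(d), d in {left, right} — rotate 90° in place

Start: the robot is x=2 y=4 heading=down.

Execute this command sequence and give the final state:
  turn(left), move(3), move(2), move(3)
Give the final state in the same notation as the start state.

t0: x=2 y=4 heading=down
t=1 turn(left) ⇒ x=2 y=4 heading=right
t=2 move(3) ⇒ x=5 y=4 heading=right
t=3 move(2) ⇒ x=5 y=4 heading=right
t=4 move(3) ⇒ x=5 y=4 heading=right

x=5 y=4 heading=right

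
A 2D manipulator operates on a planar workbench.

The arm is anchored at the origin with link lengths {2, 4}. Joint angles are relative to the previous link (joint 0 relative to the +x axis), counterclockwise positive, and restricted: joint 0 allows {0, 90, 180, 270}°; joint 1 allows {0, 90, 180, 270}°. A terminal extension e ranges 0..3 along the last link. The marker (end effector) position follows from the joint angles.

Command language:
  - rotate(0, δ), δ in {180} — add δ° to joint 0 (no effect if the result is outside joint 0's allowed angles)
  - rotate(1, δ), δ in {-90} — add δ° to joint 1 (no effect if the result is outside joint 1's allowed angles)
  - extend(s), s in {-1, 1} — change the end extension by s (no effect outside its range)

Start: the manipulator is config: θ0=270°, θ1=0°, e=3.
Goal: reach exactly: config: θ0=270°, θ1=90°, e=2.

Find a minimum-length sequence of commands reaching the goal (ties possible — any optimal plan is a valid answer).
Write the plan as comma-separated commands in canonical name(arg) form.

rotate(1, -90), rotate(1, -90), rotate(1, -90), extend(-1)

begin: config: θ0=270°, θ1=0°, e=3
1. rotate(1, -90) → config: θ0=270°, θ1=270°, e=3
2. rotate(1, -90) → config: θ0=270°, θ1=180°, e=3
3. rotate(1, -90) → config: θ0=270°, θ1=90°, e=3
4. extend(-1) → config: θ0=270°, θ1=90°, e=2
nothing shorter than 4 reaches the goal.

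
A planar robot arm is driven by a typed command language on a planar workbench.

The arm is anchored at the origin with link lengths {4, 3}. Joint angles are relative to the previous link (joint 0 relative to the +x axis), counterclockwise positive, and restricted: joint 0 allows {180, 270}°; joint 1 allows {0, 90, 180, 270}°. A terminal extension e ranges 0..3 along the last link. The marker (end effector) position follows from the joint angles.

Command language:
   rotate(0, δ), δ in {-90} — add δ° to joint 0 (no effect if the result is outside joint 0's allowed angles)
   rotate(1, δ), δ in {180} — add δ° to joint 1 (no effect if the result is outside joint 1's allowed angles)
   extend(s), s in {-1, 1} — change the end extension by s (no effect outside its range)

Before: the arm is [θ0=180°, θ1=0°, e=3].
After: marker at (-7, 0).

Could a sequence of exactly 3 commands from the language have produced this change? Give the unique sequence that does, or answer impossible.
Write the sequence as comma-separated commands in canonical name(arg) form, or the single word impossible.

begin: [θ0=180°, θ1=0°, e=3]
t=1 extend(-1) ⇒ [θ0=180°, θ1=0°, e=2]
t=2 extend(-1) ⇒ [θ0=180°, θ1=0°, e=1]
t=3 extend(-1) ⇒ [θ0=180°, θ1=0°, e=0]
uniquely the one of 64 3-step routes that fits.

extend(-1), extend(-1), extend(-1)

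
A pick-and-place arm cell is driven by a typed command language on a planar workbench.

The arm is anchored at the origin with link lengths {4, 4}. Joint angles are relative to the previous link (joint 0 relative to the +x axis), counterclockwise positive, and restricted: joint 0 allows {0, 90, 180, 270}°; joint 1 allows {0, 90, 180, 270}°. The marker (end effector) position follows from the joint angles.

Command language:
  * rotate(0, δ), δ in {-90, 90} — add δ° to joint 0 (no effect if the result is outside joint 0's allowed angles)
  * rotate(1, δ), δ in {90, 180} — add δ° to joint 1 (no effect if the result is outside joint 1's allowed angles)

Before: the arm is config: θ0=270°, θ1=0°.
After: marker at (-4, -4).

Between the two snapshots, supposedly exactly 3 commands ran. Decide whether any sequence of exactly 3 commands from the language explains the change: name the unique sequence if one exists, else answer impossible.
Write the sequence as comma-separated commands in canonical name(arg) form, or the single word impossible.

from: config: θ0=270°, θ1=0°
[1] after rotate(1, 90): config: θ0=270°, θ1=90°
[2] after rotate(1, 90): config: θ0=270°, θ1=180°
[3] after rotate(1, 90): config: θ0=270°, θ1=270°
no rival 3-sequence matches.

rotate(1, 90), rotate(1, 90), rotate(1, 90)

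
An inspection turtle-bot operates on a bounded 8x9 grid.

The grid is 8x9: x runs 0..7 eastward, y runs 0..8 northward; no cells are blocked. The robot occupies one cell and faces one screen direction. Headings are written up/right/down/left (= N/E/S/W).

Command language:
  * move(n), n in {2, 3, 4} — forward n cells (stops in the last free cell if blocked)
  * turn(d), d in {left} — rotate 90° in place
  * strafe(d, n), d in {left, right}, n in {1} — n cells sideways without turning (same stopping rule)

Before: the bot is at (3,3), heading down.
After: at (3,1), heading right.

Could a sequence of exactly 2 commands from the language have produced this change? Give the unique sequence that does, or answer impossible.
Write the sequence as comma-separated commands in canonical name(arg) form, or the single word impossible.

key: position moved to (3,1) AND the heading swung to E — translation plus rotation needed
begin: at (3,3), heading down
1. move(2) → at (3,1), heading down
2. turn(left) → at (3,1), heading right
uniquely the one of 36 2-step routes that fits.

move(2), turn(left)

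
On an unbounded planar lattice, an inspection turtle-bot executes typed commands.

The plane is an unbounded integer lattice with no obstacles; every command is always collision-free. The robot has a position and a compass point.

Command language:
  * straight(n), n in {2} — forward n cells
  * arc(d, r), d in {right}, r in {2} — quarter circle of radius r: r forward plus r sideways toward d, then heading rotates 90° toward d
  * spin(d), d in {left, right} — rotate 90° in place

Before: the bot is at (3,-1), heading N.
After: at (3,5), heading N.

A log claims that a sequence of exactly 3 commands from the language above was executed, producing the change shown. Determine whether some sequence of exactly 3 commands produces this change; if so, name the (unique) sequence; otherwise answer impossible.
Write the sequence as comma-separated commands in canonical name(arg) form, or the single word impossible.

key: still facing N at the end — nothing in the sequence rotates
from: at (3,-1), heading N
step 1 (straight(2)): at (3,1), heading N
step 2 (straight(2)): at (3,3), heading N
step 3 (straight(2)): at (3,5), heading N
no other 3-command option fits: unique.

straight(2), straight(2), straight(2)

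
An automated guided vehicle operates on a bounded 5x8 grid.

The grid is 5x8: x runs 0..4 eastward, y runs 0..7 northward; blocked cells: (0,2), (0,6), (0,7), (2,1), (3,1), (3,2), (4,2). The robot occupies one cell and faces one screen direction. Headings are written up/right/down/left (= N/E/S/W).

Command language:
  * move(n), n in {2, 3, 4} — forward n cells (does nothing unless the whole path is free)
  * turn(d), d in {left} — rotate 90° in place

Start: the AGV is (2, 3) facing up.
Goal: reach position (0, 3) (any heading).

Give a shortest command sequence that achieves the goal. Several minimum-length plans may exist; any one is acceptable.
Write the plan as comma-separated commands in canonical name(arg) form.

t0: (2, 3) facing up
1. turn(left) → (2, 3) facing left
2. move(2) → (0, 3) facing left
nothing shorter than 2 reaches the goal.

turn(left), move(2)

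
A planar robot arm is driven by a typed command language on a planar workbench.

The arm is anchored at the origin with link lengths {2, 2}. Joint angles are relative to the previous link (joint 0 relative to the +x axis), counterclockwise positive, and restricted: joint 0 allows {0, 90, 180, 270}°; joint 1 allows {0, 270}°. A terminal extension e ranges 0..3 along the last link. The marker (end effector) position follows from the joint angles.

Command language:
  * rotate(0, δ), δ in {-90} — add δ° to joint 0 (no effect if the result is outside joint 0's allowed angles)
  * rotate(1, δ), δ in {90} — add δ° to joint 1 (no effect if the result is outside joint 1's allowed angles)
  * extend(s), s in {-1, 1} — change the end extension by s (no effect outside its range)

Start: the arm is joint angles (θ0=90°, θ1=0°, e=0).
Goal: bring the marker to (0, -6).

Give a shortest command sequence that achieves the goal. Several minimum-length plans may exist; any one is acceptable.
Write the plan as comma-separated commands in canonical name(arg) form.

rotate(0, -90), rotate(0, -90), extend(1), extend(1)

t0: joint angles (θ0=90°, θ1=0°, e=0)
step 1 (rotate(0, -90)): joint angles (θ0=0°, θ1=0°, e=0)
step 2 (rotate(0, -90)): joint angles (θ0=270°, θ1=0°, e=0)
step 3 (extend(1)): joint angles (θ0=270°, θ1=0°, e=1)
step 4 (extend(1)): joint angles (θ0=270°, θ1=0°, e=2)
no 3-step plan works, so 4 is optimal.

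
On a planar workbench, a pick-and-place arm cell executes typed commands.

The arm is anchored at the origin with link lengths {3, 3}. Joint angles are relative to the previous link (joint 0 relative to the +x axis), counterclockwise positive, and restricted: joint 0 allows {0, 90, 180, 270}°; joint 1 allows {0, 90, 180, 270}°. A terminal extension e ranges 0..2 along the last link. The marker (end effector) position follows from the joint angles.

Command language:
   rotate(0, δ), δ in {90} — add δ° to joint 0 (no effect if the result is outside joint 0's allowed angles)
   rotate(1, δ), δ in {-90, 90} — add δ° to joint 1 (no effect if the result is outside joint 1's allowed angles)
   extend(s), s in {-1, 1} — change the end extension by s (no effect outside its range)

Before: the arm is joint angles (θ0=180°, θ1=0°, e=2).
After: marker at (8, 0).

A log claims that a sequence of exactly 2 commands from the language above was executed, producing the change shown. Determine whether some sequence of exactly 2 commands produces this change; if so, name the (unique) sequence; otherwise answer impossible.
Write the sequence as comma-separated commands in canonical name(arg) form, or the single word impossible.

rotate(0, 90), rotate(0, 90)

initial: joint angles (θ0=180°, θ1=0°, e=2)
1. rotate(0, 90) → joint angles (θ0=270°, θ1=0°, e=2)
2. rotate(0, 90) → joint angles (θ0=0°, θ1=0°, e=2)
all 25 alternatives checked — unique.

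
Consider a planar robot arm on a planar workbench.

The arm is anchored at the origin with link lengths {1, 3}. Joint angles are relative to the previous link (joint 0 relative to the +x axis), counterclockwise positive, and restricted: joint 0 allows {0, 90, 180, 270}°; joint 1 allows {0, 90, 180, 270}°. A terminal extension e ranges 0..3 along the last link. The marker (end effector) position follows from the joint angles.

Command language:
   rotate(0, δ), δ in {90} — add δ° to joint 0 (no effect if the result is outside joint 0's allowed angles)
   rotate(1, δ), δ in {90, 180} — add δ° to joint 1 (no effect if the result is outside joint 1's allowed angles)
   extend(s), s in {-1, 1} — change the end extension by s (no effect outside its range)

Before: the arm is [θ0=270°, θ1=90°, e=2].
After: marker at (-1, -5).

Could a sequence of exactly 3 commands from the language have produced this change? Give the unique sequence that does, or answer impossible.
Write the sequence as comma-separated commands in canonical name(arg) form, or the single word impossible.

rotate(0, 90), rotate(0, 90), rotate(0, 90)

start: [θ0=270°, θ1=90°, e=2]
t=1 rotate(0, 90) ⇒ [θ0=0°, θ1=90°, e=2]
t=2 rotate(0, 90) ⇒ [θ0=90°, θ1=90°, e=2]
t=3 rotate(0, 90) ⇒ [θ0=180°, θ1=90°, e=2]
all 125 alternatives checked — unique.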